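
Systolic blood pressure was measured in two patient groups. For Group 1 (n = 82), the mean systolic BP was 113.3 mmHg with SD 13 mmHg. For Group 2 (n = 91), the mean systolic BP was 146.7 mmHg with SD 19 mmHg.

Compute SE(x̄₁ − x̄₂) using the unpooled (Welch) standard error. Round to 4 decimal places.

Per-group SEs: s₁/√n₁ = 13/√82 = 1.4356, s₂/√n₂ = 19/√91 = 1.9917.
Unpooled SE of the difference: √(2.06094736 + 3.96686889) = 2.4552.

2.4552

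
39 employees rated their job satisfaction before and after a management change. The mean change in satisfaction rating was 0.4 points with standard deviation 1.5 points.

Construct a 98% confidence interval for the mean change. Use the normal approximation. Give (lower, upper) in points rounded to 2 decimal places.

Paired design: SE = s_d/√n = 1.5/√39 = 0.2402.
z* = 2.326; margin of error = 2.326 × 0.2402 = 0.5587.
0.4 ± 0.5587 → (-0.16, 0.96).

(-0.16, 0.96)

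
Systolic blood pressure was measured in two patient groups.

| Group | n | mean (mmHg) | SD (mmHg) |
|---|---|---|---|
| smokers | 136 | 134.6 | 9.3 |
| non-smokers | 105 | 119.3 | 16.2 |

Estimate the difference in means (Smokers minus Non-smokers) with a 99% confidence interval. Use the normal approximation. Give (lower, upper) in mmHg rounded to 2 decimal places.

SE₁ = s₁/√n₁ = 9.3/√136 = 0.7975; SE₂ = 16.2/√105 = 1.5810.
Independent samples, unequal variances: SE_diff = √(SE₁² + SE₂²) = √(0.63600625 + 2.499561) = 1.7708.
z* = 2.576, so margin of error = 2.576 × 1.7708 = 4.5616.
Difference in means = 134.6 − 119.3 = 15.3000.
15.3000 ± 4.5616 → (10.74, 19.86).

(10.74, 19.86)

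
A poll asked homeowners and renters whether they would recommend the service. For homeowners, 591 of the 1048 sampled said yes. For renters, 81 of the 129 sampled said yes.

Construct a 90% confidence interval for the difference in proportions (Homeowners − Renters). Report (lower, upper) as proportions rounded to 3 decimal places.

Sample proportions: 591/1048 = 0.5639, 81/129 = 0.6279.
Each SE is √(p̂(1−p̂)/n): √(0.5639·0.4361/1048) = 0.01532 and √(0.6279·0.3721/129) = 0.04256.
SE(p̂₁ − p̂₂) = √(SE₁² + SE₂²) = √(0.0002347024 + 0.0018113536) = 0.04523, since the two samples are independent.
At 90% confidence z* = 1.645; margin = 1.645 × 0.04523 = 0.07440.
The difference is 0.5639 − 0.6279 = -0.0640, so the interval is -0.0640 ± 0.07440 = (-0.138, 0.010).

(-0.138, 0.010)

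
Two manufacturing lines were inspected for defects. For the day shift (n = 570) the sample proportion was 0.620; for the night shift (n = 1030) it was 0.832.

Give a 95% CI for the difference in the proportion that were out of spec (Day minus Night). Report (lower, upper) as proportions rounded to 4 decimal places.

(-0.2579, -0.1661)

Each SE is √(p̂(1−p̂)/n): √(0.6200·0.3800/570) = 0.02033 and √(0.8320·0.1680/1030) = 0.01165.
SE(p̂₁ − p̂₂) = √(SE₁² + SE₂²) = √(0.0004133089 + 0.0001357225) = 0.02343, since the two samples are independent.
At 95% confidence z* = 1.960; margin = 1.960 × 0.02343 = 0.04592.
The difference is 0.6200 − 0.8320 = -0.2120, so the interval is -0.2120 ± 0.04592 = (-0.2579, -0.1661).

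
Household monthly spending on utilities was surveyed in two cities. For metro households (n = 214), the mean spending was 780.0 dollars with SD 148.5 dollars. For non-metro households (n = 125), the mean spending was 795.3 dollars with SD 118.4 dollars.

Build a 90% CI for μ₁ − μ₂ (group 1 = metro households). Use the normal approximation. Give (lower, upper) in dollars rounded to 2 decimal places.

(-39.43, 8.83)

SE₁ = s₁/√n₁ = 148.5/√214 = 10.1513; SE₂ = 118.4/√125 = 10.5900.
Independent samples, unequal variances: SE_diff = √(SE₁² + SE₂²) = √(103.04889169 + 112.1481) = 14.6696.
z* = 1.645, so margin of error = 1.645 × 14.6696 = 24.1315.
Difference in means = 780.0 − 795.3 = -15.3000.
-15.3000 ± 24.1315 → (-39.43, 8.83).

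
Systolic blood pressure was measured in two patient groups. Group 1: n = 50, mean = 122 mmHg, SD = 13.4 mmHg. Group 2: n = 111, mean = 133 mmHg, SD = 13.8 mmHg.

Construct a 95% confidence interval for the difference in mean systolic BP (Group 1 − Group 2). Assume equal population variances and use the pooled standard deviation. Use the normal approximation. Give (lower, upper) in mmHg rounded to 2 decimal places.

(-15.57, -6.43)

Pooled variance s_p² = [49·13.4² + 110·13.8²] / (50+111−2) = 187.0870, so s_p = 13.6780.
SE_diff = s_p·√(1/n₁ + 1/n₂) = 13.6780·√(1/50 + 1/111) = 2.3296.
z* = 1.960; margin = 1.960 × 2.3296 = 4.5660.
Difference = 122 − 133 = -11.0000.
-11.0000 ± 4.5660 → (-15.57, -6.43).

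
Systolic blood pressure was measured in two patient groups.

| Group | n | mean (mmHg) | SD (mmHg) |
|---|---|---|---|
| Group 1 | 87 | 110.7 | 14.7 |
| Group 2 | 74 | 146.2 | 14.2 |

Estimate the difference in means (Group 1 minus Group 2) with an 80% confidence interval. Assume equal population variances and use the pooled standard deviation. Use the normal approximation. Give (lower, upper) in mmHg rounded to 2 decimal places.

s_p = √[((n₁−1)s₁² + (n₂−1)s₂²)/(n₁+n₂−2)] = √[(86·14.7² + 73·14.2²)/159] = 14.4726.
SE = 14.4726·√(1/87 + 1/74) = 2.2887.
With z* = 1.282, margin = 1.282 × 2.2887 = 2.9341.
x̄₁ − x̄₂ = 110.7 − 146.2 = -35.5000; interval -35.5000 ± 2.9341 = (-38.43, -32.57).

(-38.43, -32.57)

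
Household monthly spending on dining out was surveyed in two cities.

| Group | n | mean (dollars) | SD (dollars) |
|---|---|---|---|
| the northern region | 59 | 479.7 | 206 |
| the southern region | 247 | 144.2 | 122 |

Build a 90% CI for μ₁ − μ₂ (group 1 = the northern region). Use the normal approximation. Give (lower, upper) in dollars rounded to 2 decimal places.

(289.57, 381.43)

Standard errors of each mean: 206/√59 = 26.8189 and 122/√247 = 7.7627.
SE(x̄₁ − x̄₂) = √(26.8189² + 7.7627²) = 27.9198 for independent samples with unequal variances.
With z* = 1.645, the margin is 1.645 × 27.9198 = 45.9281.
x̄₁ − x̄₂ = 479.7 − 144.2 = 335.5000; the interval is 335.5000 ± 45.9281 = (289.57, 381.43).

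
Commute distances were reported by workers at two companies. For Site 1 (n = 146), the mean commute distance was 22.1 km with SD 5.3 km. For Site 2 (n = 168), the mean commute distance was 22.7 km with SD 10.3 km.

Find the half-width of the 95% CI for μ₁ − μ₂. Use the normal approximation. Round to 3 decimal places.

SE₁ = s₁/√n₁ = 5.3/√146 = 0.4386; SE₂ = 10.3/√168 = 0.7947.
Independent samples, unequal variances: SE_diff = √(SE₁² + SE₂²) = √(0.19236996 + 0.63154809) = 0.9077.
z* = 1.960, so margin of error = 1.960 × 0.9077 = 1.7791.

1.779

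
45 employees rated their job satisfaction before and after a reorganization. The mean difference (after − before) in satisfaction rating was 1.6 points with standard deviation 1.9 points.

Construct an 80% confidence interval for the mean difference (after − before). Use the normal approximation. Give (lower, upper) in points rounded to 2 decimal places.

This is a matched-pairs design, so SE = s_d/√n = 1.9/√45 = 0.2832.
Margin = 1.282 × 0.2832 = 0.3631; the interval is 1.6 ± 0.3631 = (1.24, 1.96).

(1.24, 1.96)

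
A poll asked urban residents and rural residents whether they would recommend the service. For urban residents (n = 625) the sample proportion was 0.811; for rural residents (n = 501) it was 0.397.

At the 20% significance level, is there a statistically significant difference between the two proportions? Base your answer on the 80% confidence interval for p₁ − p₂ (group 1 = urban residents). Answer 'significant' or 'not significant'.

significant

SE₁ = √(p̂₁(1−p̂₁)/n₁) = √(0.8110·0.1890/625) = 0.01566; SE₂ = √(0.3970·0.6030/501) = 0.02186.
Independent samples: SE of the difference = √(SE₁² + SE₂²) = √(0.0002452356 + 0.0004778596) = 0.02689.
z* for 80% confidence is 1.282, so the margin of error is 1.282 × 0.02689 = 0.03447.
Point estimate p̂₁ − p̂₂ = 0.8110 − 0.3970 = 0.4140.
0.4140 ± 0.03447 → (0.37953, 0.44847).
The interval (0.37953, 0.44847) does not contain 0, so the difference is significant.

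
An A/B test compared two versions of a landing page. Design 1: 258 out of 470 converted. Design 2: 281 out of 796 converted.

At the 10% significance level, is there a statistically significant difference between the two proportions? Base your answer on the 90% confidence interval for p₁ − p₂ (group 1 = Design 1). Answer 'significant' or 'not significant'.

First, p̂₁ = 258/470 = 0.5489; p̂₂ = 281/796 = 0.3530.
The two standard errors are √(0.5489×0.4511/470) = 0.02295 and √(0.3530×0.6470/796) = 0.01694.
Because the samples are independent, SE_diff = √(0.02295² + 0.01694²) = 0.02852.
Using z* = 1.645 for 90%, ME = 1.645 × 0.02852 = 0.04692.
p̂₁ − p̂₂ = 0.1959; interval 0.1959 ± 0.04692 gives (0.14898, 0.24282).
The interval (0.14898, 0.24282) does not contain 0, so the difference is significant.

significant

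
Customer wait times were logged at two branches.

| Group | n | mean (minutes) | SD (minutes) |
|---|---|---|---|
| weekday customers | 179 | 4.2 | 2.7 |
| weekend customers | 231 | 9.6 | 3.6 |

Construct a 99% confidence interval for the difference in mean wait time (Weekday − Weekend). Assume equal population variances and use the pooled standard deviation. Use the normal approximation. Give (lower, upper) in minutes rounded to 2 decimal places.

(-6.23, -4.57)

Pooled variance s_p² = [178·2.7² + 230·3.6²] / (179+231−2) = 10.4863, so s_p = 3.2383.
SE_diff = s_p·√(1/n₁ + 1/n₂) = 3.2383·√(1/179 + 1/231) = 0.3225.
z* = 2.576; margin = 2.576 × 0.3225 = 0.8308.
Difference = 4.2 − 9.6 = -5.4000.
-5.4000 ± 0.8308 → (-6.23, -4.57).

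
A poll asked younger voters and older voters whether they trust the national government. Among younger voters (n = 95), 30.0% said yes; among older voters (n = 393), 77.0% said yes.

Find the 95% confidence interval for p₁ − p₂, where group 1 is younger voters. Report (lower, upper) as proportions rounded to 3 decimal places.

(-0.571, -0.369)

SE₁ = √(p̂₁(1−p̂₁)/n₁) = √(0.3000·0.7000/95) = 0.04702; SE₂ = √(0.7700·0.2300/393) = 0.02123.
Independent samples: SE of the difference = √(SE₁² + SE₂²) = √(0.0022108804 + 0.0004507129) = 0.05159.
z* for 95% confidence is 1.960, so the margin of error is 1.960 × 0.05159 = 0.10112.
Point estimate p̂₁ − p̂₂ = 0.3000 − 0.7700 = -0.4700.
-0.4700 ± 0.10112 → (-0.571, -0.369).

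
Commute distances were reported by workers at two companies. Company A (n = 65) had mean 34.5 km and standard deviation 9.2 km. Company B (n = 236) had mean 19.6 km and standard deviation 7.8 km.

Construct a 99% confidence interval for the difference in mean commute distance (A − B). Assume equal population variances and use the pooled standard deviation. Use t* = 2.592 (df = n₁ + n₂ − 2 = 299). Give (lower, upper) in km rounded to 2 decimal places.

Pooled variance s_p² = [64·9.2² + 235·7.8²] / (65+236−2) = 65.9343, so s_p = 8.1200.
SE_diff = s_p·√(1/n₁ + 1/n₂) = 8.1200·√(1/65 + 1/236) = 1.1374.
t* = 2.592; margin = 2.592 × 1.1374 = 2.9481.
Difference = 34.5 − 19.6 = 14.9000.
14.9000 ± 2.9481 → (11.95, 17.85).

(11.95, 17.85)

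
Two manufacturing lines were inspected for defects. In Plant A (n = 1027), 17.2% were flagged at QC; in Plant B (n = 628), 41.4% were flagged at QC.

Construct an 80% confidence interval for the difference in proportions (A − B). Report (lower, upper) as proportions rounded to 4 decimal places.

(-0.2714, -0.2126)

The two standard errors are √(0.1720×0.8280/1027) = 0.01178 and √(0.4140×0.5860/628) = 0.01965.
Because the samples are independent, SE_diff = √(0.01178² + 0.01965²) = 0.02291.
Using z* = 1.282 for 80%, ME = 1.282 × 0.02291 = 0.02937.
p̂₁ − p̂₂ = -0.2420; interval -0.2420 ± 0.02937 gives (-0.2714, -0.2126).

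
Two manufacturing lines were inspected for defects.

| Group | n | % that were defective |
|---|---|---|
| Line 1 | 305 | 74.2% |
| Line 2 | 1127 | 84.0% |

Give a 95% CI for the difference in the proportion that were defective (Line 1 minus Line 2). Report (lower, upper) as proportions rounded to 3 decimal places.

(-0.152, -0.044)

The two standard errors are √(0.7420×0.2580/305) = 0.02505 and √(0.8400×0.1600/1127) = 0.01092.
Because the samples are independent, SE_diff = √(0.02505² + 0.01092²) = 0.02733.
Using z* = 1.960 for 95%, ME = 1.960 × 0.02733 = 0.05357.
p̂₁ − p̂₂ = -0.0980; interval -0.0980 ± 0.05357 gives (-0.152, -0.044).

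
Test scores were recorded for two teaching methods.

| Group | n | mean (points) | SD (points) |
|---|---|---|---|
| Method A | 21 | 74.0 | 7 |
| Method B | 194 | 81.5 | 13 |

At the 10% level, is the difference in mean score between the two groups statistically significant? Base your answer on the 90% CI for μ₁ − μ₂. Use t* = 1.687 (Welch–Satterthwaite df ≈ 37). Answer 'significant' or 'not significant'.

significant

SE₁ = s₁/√n₁ = 7/√21 = 1.5275; SE₂ = 13/√194 = 0.9333.
Independent samples, unequal variances: SE_diff = √(SE₁² + SE₂²) = √(2.33325625 + 0.87104889) = 1.7901.
t* = 1.687, so margin of error = 1.687 × 1.7901 = 3.0199.
Difference in means = 74.0 − 81.5 = -7.5000.
-7.5000 ± 3.0199 → (-10.5199, -4.4801).
The interval (-10.5199, -4.4801) does not contain 0, so the difference is significant.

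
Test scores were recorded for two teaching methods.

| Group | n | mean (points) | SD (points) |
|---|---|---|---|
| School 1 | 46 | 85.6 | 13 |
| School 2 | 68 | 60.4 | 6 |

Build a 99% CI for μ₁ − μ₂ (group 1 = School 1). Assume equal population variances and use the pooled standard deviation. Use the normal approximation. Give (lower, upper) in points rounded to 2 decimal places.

(20.55, 29.85)

Pooled variance s_p² = [45·13² + 67·6²] / (46+68−2) = 89.4375, so s_p = 9.4571.
SE_diff = s_p·√(1/n₁ + 1/n₂) = 9.4571·√(1/46 + 1/68) = 1.8054.
z* = 2.576; margin = 2.576 × 1.8054 = 4.6507.
Difference = 85.6 − 60.4 = 25.2000.
25.2000 ± 4.6507 → (20.55, 29.85).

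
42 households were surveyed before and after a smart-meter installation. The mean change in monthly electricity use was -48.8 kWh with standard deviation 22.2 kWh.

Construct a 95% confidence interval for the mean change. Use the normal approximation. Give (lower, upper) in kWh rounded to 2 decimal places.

Paired design: SE = s_d/√n = 22.2/√42 = 3.4255.
z* = 1.960; margin of error = 1.960 × 3.4255 = 6.7140.
-48.8 ± 6.7140 → (-55.51, -42.09).

(-55.51, -42.09)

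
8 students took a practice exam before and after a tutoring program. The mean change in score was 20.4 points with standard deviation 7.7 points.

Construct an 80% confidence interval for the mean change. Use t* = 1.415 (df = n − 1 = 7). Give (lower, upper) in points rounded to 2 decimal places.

Paired design: SE = s_d/√n = 7.7/√8 = 2.7224.
t* = 1.415; margin of error = 1.415 × 2.7224 = 3.8522.
20.4 ± 3.8522 → (16.55, 24.25).

(16.55, 24.25)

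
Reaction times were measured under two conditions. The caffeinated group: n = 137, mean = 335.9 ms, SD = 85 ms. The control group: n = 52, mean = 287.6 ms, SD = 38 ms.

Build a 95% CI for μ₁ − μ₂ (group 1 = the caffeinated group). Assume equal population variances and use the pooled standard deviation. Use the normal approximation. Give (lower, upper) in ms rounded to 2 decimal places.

(24.31, 72.29)

s_p = √[((n₁−1)s₁² + (n₂−1)s₂²)/(n₁+n₂−2)] = √[(136·85² + 51·38²)/187] = 75.1556.
SE = 75.1556·√(1/137 + 1/52) = 12.2414.
With z* = 1.960, margin = 1.960 × 12.2414 = 23.9931.
x̄₁ − x̄₂ = 335.9 − 287.6 = 48.3000; interval 48.3000 ± 23.9931 = (24.31, 72.29).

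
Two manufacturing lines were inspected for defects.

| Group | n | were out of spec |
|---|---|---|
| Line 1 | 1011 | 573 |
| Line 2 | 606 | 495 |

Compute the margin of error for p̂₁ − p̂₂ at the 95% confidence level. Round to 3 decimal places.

0.043

Sample proportions: 573/1011 = 0.5668, 495/606 = 0.8168.
Each SE is √(p̂(1−p̂)/n): √(0.5668·0.4332/1011) = 0.01558 and √(0.8168·0.1832/606) = 0.01571.
SE(p̂₁ − p̂₂) = √(SE₁² + SE₂²) = √(0.0002427364 + 0.0002468041) = 0.02213, since the two samples are independent.
At 95% confidence z* = 1.960; margin = 1.960 × 0.02213 = 0.04337.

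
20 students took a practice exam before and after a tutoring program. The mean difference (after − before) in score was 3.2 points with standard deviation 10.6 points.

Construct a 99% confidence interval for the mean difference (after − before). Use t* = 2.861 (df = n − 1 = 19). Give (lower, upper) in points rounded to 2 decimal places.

(-3.58, 9.98)

This is a matched-pairs design, so SE = s_d/√n = 10.6/√20 = 2.3702.
Margin = 2.861 × 2.3702 = 6.7811; the interval is 3.2 ± 6.7811 = (-3.58, 9.98).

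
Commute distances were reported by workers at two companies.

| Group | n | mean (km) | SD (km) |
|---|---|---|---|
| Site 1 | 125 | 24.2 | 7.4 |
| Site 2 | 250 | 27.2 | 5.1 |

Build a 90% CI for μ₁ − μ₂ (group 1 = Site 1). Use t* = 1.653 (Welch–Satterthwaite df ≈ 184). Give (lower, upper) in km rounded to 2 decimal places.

(-4.22, -1.78)

Standard errors of each mean: 7.4/√125 = 0.6619 and 5.1/√250 = 0.3226.
SE(x̄₁ − x̄₂) = √(0.6619² + 0.3226²) = 0.7363 for independent samples with unequal variances.
With t* = 1.653, the margin is 1.653 × 0.7363 = 1.2171.
x̄₁ − x̄₂ = 24.2 − 27.2 = -3.0000; the interval is -3.0000 ± 1.2171 = (-4.22, -1.78).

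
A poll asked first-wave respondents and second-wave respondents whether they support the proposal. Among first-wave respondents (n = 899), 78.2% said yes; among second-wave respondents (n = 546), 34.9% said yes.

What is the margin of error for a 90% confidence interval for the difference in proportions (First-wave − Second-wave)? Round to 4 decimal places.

0.0405

SE₁ = √(p̂₁(1−p̂₁)/n₁) = √(0.7820·0.2180/899) = 0.01377; SE₂ = √(0.3490·0.6510/546) = 0.02040.
Independent samples: SE of the difference = √(SE₁² + SE₂²) = √(0.0001896129 + 0.00041616) = 0.02461.
z* for 90% confidence is 1.645, so the margin of error is 1.645 × 0.02461 = 0.04048.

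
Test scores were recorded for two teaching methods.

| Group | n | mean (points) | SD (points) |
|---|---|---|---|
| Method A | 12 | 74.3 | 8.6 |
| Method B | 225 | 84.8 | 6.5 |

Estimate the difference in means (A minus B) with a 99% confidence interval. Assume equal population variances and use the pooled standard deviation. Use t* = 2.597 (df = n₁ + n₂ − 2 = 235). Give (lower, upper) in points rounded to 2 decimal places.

Pooled variance s_p² = [11·8.6² + 224·6.5²] / (12+225−2) = 43.7343, so s_p = 6.6132.
SE_diff = s_p·√(1/n₁ + 1/n₂) = 6.6132·√(1/12 + 1/225) = 1.9593.
t* = 2.597; margin = 2.597 × 1.9593 = 5.0883.
Difference = 74.3 − 84.8 = -10.5000.
-10.5000 ± 5.0883 → (-15.59, -5.41).

(-15.59, -5.41)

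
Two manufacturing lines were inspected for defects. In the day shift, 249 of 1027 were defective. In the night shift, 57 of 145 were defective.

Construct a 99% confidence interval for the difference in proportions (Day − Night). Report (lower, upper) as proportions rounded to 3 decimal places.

Sample proportions: 249/1027 = 0.2425, 57/145 = 0.3931.
Each SE is √(p̂(1−p̂)/n): √(0.2425·0.7575/1027) = 0.01337 and √(0.3931·0.6069/145) = 0.04056.
SE(p̂₁ − p̂₂) = √(SE₁² + SE₂²) = √(0.0001787569 + 0.0016451136) = 0.04271, since the two samples are independent.
At 99% confidence z* = 2.576; margin = 2.576 × 0.04271 = 0.11002.
The difference is 0.2425 − 0.3931 = -0.1506, so the interval is -0.1506 ± 0.11002 = (-0.261, -0.041).

(-0.261, -0.041)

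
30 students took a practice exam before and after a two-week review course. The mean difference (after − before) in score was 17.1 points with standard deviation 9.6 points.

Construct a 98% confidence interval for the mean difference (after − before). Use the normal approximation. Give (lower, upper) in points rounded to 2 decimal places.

(13.02, 21.18)

Paired design: SE = s_d/√n = 9.6/√30 = 1.7527.
z* = 2.326; margin of error = 2.326 × 1.7527 = 4.0768.
17.1 ± 4.0768 → (13.02, 21.18).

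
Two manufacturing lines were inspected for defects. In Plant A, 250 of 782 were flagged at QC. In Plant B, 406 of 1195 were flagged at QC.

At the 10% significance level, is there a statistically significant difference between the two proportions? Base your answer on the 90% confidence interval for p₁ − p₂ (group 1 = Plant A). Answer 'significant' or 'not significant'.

not significant

Sample proportions: 250/782 = 0.3197, 406/1195 = 0.3397.
Each SE is √(p̂(1−p̂)/n): √(0.3197·0.6803/782) = 0.01668 and √(0.3397·0.6603/1195) = 0.01370.
SE(p̂₁ − p̂₂) = √(SE₁² + SE₂²) = √(0.0002782224 + 0.00018769) = 0.02159, since the two samples are independent.
At 90% confidence z* = 1.645; margin = 1.645 × 0.02159 = 0.03552.
The difference is 0.3197 − 0.3397 = -0.0200, so the interval is -0.0200 ± 0.03552 = (-0.05552, 0.01552).
The interval (-0.05552, 0.01552) contains 0, so the difference is not significant.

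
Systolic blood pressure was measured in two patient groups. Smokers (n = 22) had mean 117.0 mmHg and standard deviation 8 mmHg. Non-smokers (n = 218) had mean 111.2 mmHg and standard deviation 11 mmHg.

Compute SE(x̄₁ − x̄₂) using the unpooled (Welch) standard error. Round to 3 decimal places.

1.861

Per-group SEs: s₁/√n₁ = 8/√22 = 1.7056, s₂/√n₂ = 11/√218 = 0.7450.
Unpooled SE of the difference: √(2.90907136 + 0.555025) = 1.8612.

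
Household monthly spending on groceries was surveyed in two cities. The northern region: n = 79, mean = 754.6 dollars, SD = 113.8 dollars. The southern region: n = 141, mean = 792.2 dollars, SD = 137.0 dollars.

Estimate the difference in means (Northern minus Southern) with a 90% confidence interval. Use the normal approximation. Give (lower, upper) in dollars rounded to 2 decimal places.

Per-group SEs: s₁/√n₁ = 113.8/√79 = 12.8035, s₂/√n₂ = 137.0/√141 = 11.5375.
Unpooled SE of the difference: √(163.92961225 + 133.11390625) = 17.2350.
Margin of error = z* · SE = 1.645 × 17.2350 = 28.3516.
x̄₁ − x̄₂ = 754.6 − 792.2 = -37.6000.
CI: -37.6000 ± 28.3516 = (-65.95, -9.25).

(-65.95, -9.25)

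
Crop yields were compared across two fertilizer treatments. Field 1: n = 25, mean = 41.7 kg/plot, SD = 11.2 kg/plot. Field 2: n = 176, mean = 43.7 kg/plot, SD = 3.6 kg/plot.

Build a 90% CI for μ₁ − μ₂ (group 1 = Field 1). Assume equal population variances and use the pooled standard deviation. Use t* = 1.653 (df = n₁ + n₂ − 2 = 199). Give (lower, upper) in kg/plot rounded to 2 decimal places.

Pooled variance s_p² = [24·11.2² + 175·3.6²] / (25+176−2) = 26.5254, so s_p = 5.1503.
SE_diff = s_p·√(1/n₁ + 1/n₂) = 5.1503·√(1/25 + 1/176) = 1.1008.
t* = 1.653; margin = 1.653 × 1.1008 = 1.8196.
Difference = 41.7 − 43.7 = -2.0000.
-2.0000 ± 1.8196 → (-3.82, -0.18).

(-3.82, -0.18)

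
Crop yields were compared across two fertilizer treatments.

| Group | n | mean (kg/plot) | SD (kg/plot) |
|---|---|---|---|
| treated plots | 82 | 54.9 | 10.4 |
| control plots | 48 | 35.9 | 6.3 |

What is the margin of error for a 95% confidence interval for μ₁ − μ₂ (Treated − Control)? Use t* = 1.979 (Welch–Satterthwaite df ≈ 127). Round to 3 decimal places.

2.899

Standard errors of each mean: 10.4/√82 = 1.1485 and 6.3/√48 = 0.9093.
SE(x̄₁ − x̄₂) = √(1.1485² + 0.9093²) = 1.4649 for independent samples with unequal variances.
With t* = 1.979, the margin is 1.979 × 1.4649 = 2.8990.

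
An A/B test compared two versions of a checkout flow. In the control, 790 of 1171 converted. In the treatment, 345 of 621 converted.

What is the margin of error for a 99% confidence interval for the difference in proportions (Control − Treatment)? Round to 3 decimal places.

0.062

Sample proportions: 790/1171 = 0.6746, 345/621 = 0.5556.
Each SE is √(p̂(1−p̂)/n): √(0.6746·0.3254/1171) = 0.01369 and √(0.5556·0.4444/621) = 0.01994.
SE(p̂₁ − p̂₂) = √(SE₁² + SE₂²) = √(0.0001874161 + 0.0003976036) = 0.02419, since the two samples are independent.
At 99% confidence z* = 2.576; margin = 2.576 × 0.02419 = 0.06231.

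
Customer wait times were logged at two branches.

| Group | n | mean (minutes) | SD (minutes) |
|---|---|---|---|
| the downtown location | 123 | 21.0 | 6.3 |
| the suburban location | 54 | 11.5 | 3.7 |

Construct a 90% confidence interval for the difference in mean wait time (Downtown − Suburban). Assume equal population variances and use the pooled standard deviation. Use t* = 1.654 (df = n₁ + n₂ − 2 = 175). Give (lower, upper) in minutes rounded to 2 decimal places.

Pooled variance s_p² = [122·6.3² + 53·3.7²] / (123+54−2) = 31.8157, so s_p = 5.6405.
SE_diff = s_p·√(1/n₁ + 1/n₂) = 5.6405·√(1/123 + 1/54) = 0.9208.
t* = 1.654; margin = 1.654 × 0.9208 = 1.5230.
Difference = 21.0 − 11.5 = 9.5000.
9.5000 ± 1.5230 → (7.98, 11.02).

(7.98, 11.02)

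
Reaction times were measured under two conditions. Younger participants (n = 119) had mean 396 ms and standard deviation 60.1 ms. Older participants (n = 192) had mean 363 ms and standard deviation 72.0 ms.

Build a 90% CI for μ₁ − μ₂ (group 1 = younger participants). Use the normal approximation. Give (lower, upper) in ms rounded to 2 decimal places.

(20.54, 45.46)

Standard errors of each mean: 60.1/√119 = 5.5094 and 72.0/√192 = 5.1962.
SE(x̄₁ − x̄₂) = √(5.5094² + 5.1962²) = 7.5732 for independent samples with unequal variances.
With z* = 1.645, the margin is 1.645 × 7.5732 = 12.4579.
x̄₁ − x̄₂ = 396 − 363 = 33.0000; the interval is 33.0000 ± 12.4579 = (20.54, 45.46).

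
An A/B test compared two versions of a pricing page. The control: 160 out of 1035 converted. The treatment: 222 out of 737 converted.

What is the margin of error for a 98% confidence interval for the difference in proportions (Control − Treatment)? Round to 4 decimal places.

0.0472

First, p̂₁ = 160/1035 = 0.1546; p̂₂ = 222/737 = 0.3012.
The two standard errors are √(0.1546×0.8454/1035) = 0.01124 and √(0.3012×0.6988/737) = 0.01690.
Because the samples are independent, SE_diff = √(0.01124² + 0.01690²) = 0.02030.
Using z* = 2.326 for 98%, ME = 2.326 × 0.02030 = 0.04722.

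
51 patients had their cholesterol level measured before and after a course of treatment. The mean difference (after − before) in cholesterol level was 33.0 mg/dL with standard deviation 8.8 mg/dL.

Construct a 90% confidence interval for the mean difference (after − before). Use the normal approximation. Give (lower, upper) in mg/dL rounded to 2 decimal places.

Paired design: SE = s_d/√n = 8.8/√51 = 1.2322.
z* = 1.645; margin of error = 1.645 × 1.2322 = 2.0270.
33.0 ± 2.0270 → (30.97, 35.03).

(30.97, 35.03)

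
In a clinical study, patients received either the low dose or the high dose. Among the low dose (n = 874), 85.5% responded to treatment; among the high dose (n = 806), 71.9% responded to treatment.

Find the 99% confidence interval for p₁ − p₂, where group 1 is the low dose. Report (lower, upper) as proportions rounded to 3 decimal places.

The two standard errors are √(0.8550×0.1450/874) = 0.01191 and √(0.7190×0.2810/806) = 0.01583.
Because the samples are independent, SE_diff = √(0.01191² + 0.01583²) = 0.01981.
Using z* = 2.576 for 99%, ME = 2.576 × 0.01981 = 0.05103.
p̂₁ − p̂₂ = 0.1360; interval 0.1360 ± 0.05103 gives (0.085, 0.187).

(0.085, 0.187)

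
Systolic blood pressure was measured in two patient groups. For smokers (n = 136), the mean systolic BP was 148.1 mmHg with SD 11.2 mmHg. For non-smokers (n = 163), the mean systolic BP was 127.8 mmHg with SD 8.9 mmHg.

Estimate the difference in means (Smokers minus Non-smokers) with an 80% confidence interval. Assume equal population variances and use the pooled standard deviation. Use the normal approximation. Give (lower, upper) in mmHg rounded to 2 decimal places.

s_p = √[((n₁−1)s₁² + (n₂−1)s₂²)/(n₁+n₂−2)] = √[(135·11.2² + 162·8.9²)/297] = 10.0112.
SE = 10.0112·√(1/136 + 1/163) = 1.1627.
With z* = 1.282, margin = 1.282 × 1.1627 = 1.4906.
x̄₁ − x̄₂ = 148.1 − 127.8 = 20.3000; interval 20.3000 ± 1.4906 = (18.81, 21.79).

(18.81, 21.79)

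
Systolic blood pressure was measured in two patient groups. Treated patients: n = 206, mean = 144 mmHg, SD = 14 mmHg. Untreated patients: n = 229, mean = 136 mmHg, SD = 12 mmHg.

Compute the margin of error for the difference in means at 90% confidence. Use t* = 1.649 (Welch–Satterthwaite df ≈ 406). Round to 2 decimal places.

2.07

Per-group SEs: s₁/√n₁ = 14/√206 = 0.9754, s₂/√n₂ = 12/√229 = 0.7930.
Unpooled SE of the difference: √(0.95140516 + 0.628849) = 1.2571.
Margin of error = t* · SE = 1.649 × 1.2571 = 2.0730.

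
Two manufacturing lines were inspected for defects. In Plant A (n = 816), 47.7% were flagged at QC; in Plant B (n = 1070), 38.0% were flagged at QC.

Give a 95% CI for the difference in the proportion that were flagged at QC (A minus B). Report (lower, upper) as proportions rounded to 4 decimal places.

(0.0521, 0.1419)

SE₁ = √(p̂₁(1−p̂₁)/n₁) = √(0.4770·0.5230/816) = 0.01748; SE₂ = √(0.3800·0.6200/1070) = 0.01484.
Independent samples: SE of the difference = √(SE₁² + SE₂²) = √(0.0003055504 + 0.0002202256) = 0.02293.
z* for 95% confidence is 1.960, so the margin of error is 1.960 × 0.02293 = 0.04494.
Point estimate p̂₁ − p̂₂ = 0.4770 − 0.3800 = 0.0970.
0.0970 ± 0.04494 → (0.0521, 0.1419).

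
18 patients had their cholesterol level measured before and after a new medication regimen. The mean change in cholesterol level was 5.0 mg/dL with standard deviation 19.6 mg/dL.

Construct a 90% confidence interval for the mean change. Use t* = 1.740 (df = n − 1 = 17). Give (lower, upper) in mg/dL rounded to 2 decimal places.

Paired design: SE = s_d/√n = 19.6/√18 = 4.6198.
t* = 1.740; margin of error = 1.740 × 4.6198 = 8.0385.
5.0 ± 8.0385 → (-3.04, 13.04).

(-3.04, 13.04)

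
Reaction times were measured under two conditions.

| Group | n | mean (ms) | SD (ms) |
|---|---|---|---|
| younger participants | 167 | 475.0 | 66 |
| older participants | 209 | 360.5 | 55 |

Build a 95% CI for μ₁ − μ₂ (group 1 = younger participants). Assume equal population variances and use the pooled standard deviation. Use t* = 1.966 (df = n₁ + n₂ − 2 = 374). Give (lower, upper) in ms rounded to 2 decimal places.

(102.23, 126.77)

s_p = √[((n₁−1)s₁² + (n₂−1)s₂²)/(n₁+n₂−2)] = √[(166·66² + 208·55²)/374] = 60.1312.
SE = 60.1312·√(1/167 + 1/209) = 6.2411.
With t* = 1.966, margin = 1.966 × 6.2411 = 12.2700.
x̄₁ − x̄₂ = 475.0 − 360.5 = 114.5000; interval 114.5000 ± 12.2700 = (102.23, 126.77).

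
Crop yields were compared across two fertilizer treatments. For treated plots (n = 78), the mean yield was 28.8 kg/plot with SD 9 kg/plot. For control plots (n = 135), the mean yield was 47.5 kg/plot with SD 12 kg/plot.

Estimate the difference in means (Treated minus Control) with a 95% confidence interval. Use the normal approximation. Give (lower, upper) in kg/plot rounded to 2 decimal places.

(-21.54, -15.86)

SE₁ = s₁/√n₁ = 9/√78 = 1.0190; SE₂ = 12/√135 = 1.0328.
Independent samples, unequal variances: SE_diff = √(SE₁² + SE₂²) = √(1.038361 + 1.06667584) = 1.4509.
z* = 1.960, so margin of error = 1.960 × 1.4509 = 2.8438.
Difference in means = 28.8 − 47.5 = -18.7000.
-18.7000 ± 2.8438 → (-21.54, -15.86).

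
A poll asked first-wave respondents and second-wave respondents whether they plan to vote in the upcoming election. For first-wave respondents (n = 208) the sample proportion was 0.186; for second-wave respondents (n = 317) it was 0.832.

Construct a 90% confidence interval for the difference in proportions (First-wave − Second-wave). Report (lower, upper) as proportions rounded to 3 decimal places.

The two standard errors are √(0.1860×0.8140/208) = 0.02698 and √(0.8320×0.1680/317) = 0.02100.
Because the samples are independent, SE_diff = √(0.02698² + 0.02100²) = 0.03419.
Using z* = 1.645 for 90%, ME = 1.645 × 0.03419 = 0.05624.
p̂₁ − p̂₂ = -0.6460; interval -0.6460 ± 0.05624 gives (-0.702, -0.590).

(-0.702, -0.590)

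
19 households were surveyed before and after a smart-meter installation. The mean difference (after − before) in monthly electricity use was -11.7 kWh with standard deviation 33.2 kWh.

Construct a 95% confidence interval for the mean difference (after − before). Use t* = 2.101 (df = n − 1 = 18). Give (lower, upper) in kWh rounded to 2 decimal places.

(-27.70, 4.30)

This is a matched-pairs design, so SE = s_d/√n = 33.2/√19 = 7.6166.
Margin = 2.101 × 7.6166 = 16.0025; the interval is -11.7 ± 16.0025 = (-27.70, 4.30).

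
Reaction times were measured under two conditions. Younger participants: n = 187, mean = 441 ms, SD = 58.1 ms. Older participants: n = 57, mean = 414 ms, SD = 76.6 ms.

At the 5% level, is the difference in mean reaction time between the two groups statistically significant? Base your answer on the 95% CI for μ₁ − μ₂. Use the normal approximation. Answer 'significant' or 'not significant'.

Per-group SEs: s₁/√n₁ = 58.1/√187 = 4.2487, s₂/√n₂ = 76.6/√57 = 10.1459.
Unpooled SE of the difference: √(18.05145169 + 102.93928681) = 10.9996.
Margin of error = z* · SE = 1.960 × 10.9996 = 21.5592.
x̄₁ − x̄₂ = 441 − 414 = 27.0000.
CI: 27.0000 ± 21.5592 = (5.4408, 48.5592).
The interval (5.4408, 48.5592) does not contain 0, so the difference is significant.

significant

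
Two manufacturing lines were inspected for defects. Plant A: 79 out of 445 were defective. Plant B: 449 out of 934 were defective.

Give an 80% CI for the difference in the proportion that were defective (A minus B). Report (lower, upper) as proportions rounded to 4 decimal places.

p̂₁ = 79/445 = 0.1775 and p̂₂ = 449/934 = 0.4807.
SE₁ = √(p̂₁(1−p̂₁)/n₁) = √(0.1775·0.8225/445) = 0.01811; SE₂ = √(0.4807·0.5193/934) = 0.01635.
Independent samples: SE of the difference = √(SE₁² + SE₂²) = √(0.0003279721 + 0.0002673225) = 0.02440.
z* for 80% confidence is 1.282, so the margin of error is 1.282 × 0.02440 = 0.03128.
Point estimate p̂₁ − p̂₂ = 0.1775 − 0.4807 = -0.3032.
-0.3032 ± 0.03128 → (-0.3345, -0.2719).

(-0.3345, -0.2719)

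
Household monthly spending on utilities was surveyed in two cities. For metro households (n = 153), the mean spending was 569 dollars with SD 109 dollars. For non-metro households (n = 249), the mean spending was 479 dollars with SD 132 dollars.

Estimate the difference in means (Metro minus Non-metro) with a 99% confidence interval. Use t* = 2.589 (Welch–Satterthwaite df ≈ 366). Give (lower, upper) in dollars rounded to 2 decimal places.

Per-group SEs: s₁/√n₁ = 109/√153 = 8.8121, s₂/√n₂ = 132/√249 = 8.3652.
Unpooled SE of the difference: √(77.65310641 + 69.97657104) = 12.1503.
Margin of error = t* · SE = 2.589 × 12.1503 = 31.4571.
x̄₁ − x̄₂ = 569 − 479 = 90.0000.
CI: 90.0000 ± 31.4571 = (58.54, 121.46).

(58.54, 121.46)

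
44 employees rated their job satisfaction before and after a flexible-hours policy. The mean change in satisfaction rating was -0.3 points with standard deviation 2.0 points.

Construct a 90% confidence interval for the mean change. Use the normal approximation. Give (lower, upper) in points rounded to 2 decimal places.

(-0.80, 0.20)

Paired design: SE = s_d/√n = 2.0/√44 = 0.3015.
z* = 1.645; margin of error = 1.645 × 0.3015 = 0.4960.
-0.3 ± 0.4960 → (-0.80, 0.20).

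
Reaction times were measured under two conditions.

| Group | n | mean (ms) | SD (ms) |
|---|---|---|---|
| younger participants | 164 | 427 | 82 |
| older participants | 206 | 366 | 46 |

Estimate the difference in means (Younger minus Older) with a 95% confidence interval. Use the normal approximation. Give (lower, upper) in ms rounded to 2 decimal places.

Per-group SEs: s₁/√n₁ = 82/√164 = 6.4031, s₂/√n₂ = 46/√206 = 3.2050.
Unpooled SE of the difference: √(40.99968961 + 10.272025) = 7.1604.
Margin of error = z* · SE = 1.960 × 7.1604 = 14.0344.
x̄₁ − x̄₂ = 427 − 366 = 61.0000.
CI: 61.0000 ± 14.0344 = (46.97, 75.03).

(46.97, 75.03)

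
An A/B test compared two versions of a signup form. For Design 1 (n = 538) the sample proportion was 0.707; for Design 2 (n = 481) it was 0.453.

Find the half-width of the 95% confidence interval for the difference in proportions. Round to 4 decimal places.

The two standard errors are √(0.7070×0.2930/538) = 0.01962 and √(0.4530×0.5470/481) = 0.02270.
Because the samples are independent, SE_diff = √(0.01962² + 0.02270²) = 0.03000.
Using z* = 1.960 for 95%, ME = 1.960 × 0.03000 = 0.05880.

0.0588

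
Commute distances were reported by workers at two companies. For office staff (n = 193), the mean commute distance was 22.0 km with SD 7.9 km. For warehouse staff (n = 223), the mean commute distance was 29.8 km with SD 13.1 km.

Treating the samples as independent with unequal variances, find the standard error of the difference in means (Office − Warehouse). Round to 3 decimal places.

Per-group SEs: s₁/√n₁ = 7.9/√193 = 0.5687, s₂/√n₂ = 13.1/√223 = 0.8772.
Unpooled SE of the difference: √(0.32341969 + 0.76947984) = 1.0454.

1.045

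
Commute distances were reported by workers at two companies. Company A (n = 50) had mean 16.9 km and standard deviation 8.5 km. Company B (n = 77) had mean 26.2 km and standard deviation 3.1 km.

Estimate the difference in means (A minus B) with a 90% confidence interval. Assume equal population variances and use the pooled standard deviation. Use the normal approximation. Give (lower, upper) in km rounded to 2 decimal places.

(-11.05, -7.55)

s_p = √[((n₁−1)s₁² + (n₂−1)s₂²)/(n₁+n₂−2)] = √[(49·8.5² + 76·3.1²)/125] = 5.8451.
SE = 5.8451·√(1/50 + 1/77) = 1.0616.
With z* = 1.645, margin = 1.645 × 1.0616 = 1.7463.
x̄₁ − x̄₂ = 16.9 − 26.2 = -9.3000; interval -9.3000 ± 1.7463 = (-11.05, -7.55).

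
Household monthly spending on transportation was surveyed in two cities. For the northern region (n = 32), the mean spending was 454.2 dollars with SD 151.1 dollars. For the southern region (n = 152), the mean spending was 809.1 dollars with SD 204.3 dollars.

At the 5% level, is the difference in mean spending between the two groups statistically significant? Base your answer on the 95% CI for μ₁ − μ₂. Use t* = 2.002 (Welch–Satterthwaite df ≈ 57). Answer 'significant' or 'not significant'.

significant

Standard errors of each mean: 151.1/√32 = 26.7110 and 204.3/√152 = 16.5709.
SE(x̄₁ − x̄₂) = √(26.7110² + 16.5709²) = 31.4336 for independent samples with unequal variances.
With t* = 2.002, the margin is 2.002 × 31.4336 = 62.9301.
x̄₁ − x̄₂ = 454.2 − 809.1 = -354.9000; the interval is -354.9000 ± 62.9301 = (-417.8301, -291.9699).
The interval (-417.8301, -291.9699) does not contain 0, so the difference is significant.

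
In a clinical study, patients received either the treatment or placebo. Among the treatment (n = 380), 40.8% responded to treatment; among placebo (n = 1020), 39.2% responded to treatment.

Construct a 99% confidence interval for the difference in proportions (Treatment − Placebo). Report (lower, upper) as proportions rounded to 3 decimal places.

Each SE is √(p̂(1−p̂)/n): √(0.4080·0.5920/380) = 0.02521 and √(0.3920·0.6080/1020) = 0.01529.
SE(p̂₁ − p̂₂) = √(SE₁² + SE₂²) = √(0.0006355441 + 0.0002337841) = 0.02948, since the two samples are independent.
At 99% confidence z* = 2.576; margin = 2.576 × 0.02948 = 0.07594.
The difference is 0.4080 − 0.3920 = 0.0160, so the interval is 0.0160 ± 0.07594 = (-0.060, 0.092).

(-0.060, 0.092)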